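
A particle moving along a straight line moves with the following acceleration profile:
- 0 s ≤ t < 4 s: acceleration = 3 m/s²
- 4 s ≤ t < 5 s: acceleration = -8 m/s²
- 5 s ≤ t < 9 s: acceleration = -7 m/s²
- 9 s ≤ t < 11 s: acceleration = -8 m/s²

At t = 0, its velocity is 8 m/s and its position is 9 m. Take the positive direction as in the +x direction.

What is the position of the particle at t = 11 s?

25 m

On each constant-a segment, Δv = aΔt and Δx = v₀Δt + ½aΔt²; chain segment to segment.
0–4 s: v starts 8 m/s; Δx = 8·4 + ½·3·4² = 56 m; v ends 20 m/s.
4–5 s: v starts 20 m/s; Δx = 20·1 + ½·-8·1² = 16 m; v ends 12 m/s.
5–9 s: v starts 12 m/s; Δx = 12·4 + ½·-7·4² = -8 m; v ends -16 m/s.
9–11 s: v starts -16 m/s; Δx = -16·2 + ½·-8·2² = -48 m; v ends -32 m/s.
x(11) = 9 + Σ Δx = 25 m.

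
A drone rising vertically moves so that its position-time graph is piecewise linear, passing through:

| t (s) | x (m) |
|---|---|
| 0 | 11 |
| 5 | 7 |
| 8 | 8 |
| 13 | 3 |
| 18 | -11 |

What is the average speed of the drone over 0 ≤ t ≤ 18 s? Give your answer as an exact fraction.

Average speed = (total path length)/(elapsed time); on a piecewise-linear x-t graph the path length is Σ|Δx|.
0–5 s: |Δx| = |7 − 11| = 4 m
5–8 s: |Δx| = |8 − 7| = 1 m
8–13 s: |Δx| = |3 − 8| = 5 m
13–18 s: |Δx| = |-11 − 3| = 14 m
Total path = 24 m; average speed = 24/18 = 4/3 m/s.

4/3 m/s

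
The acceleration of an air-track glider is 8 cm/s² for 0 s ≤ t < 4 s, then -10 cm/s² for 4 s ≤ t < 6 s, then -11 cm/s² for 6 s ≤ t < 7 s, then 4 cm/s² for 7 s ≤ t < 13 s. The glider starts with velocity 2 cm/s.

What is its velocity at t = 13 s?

27 cm/s

Δv equals the area under the a-t graph; then v = v₀ + Δv.
0–4 s: 8 × 4 = 32 cm/s
4–6 s: -10 × 2 = -20 cm/s
6–7 s: -11 × 1 = -11 cm/s
7–13 s: 4 × 6 = 24 cm/s
Δv = 25 cm/s, so v(13) = 2 + (25) = 27 cm/s.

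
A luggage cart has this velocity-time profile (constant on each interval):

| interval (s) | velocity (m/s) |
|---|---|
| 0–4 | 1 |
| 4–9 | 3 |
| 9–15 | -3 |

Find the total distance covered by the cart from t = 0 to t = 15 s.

37 m

Total distance travelled is ∫|v| dt — sum the magnitudes of each area piece.
0–4 s: |1| × 4 = 4 m
4–9 s: |3| × 5 = 15 m
9–15 s: |-3| × 6 = 18 m
Total distance = 37 m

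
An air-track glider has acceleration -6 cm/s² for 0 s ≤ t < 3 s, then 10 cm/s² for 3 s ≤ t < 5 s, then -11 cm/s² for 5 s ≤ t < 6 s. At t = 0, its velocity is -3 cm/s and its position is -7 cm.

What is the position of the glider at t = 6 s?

-71.5 cm

On each constant-a segment, Δv = aΔt and Δx = v₀Δt + ½aΔt²; chain segment to segment.
0–3 s: v starts -3 cm/s; Δx = -3·3 + ½·-6·3² = -36 cm; v ends -21 cm/s.
3–5 s: v starts -21 cm/s; Δx = -21·2 + ½·10·2² = -22 cm; v ends -1 cm/s.
5–6 s: v starts -1 cm/s; Δx = -1·1 + ½·-11·1² = -6.5 cm; v ends -12 cm/s.
x(6) = -7 + Σ Δx = -71.5 cm.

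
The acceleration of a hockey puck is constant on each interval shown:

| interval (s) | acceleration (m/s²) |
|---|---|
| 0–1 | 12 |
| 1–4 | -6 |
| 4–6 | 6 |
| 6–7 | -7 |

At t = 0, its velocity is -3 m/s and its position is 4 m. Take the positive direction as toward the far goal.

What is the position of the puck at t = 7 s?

On each constant-a segment, Δv = aΔt and Δx = v₀Δt + ½aΔt²; chain segment to segment.
0–1 s: v starts -3 m/s; Δx = -3·1 + ½·12·1² = 3 m; v ends 9 m/s.
1–4 s: v starts 9 m/s; Δx = 9·3 + ½·-6·3² = 0 m; v ends -9 m/s.
4–6 s: v starts -9 m/s; Δx = -9·2 + ½·6·2² = -6 m; v ends 3 m/s.
6–7 s: v starts 3 m/s; Δx = 3·1 + ½·-7·1² = -0.5 m; v ends -4 m/s.
x(7) = 4 + Σ Δx = 0.5 m.

0.5 m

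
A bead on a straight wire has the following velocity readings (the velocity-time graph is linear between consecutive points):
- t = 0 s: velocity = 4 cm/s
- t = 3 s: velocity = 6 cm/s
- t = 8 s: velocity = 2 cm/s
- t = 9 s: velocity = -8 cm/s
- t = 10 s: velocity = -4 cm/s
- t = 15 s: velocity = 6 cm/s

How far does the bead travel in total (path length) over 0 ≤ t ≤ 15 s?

Total distance travelled is ∫|v| dt — sum the magnitudes of each area piece.
0–3 s: |½(4 + 6)(3)| = 15 cm
3–8 s: |½(6 + 2)(5)| = 20 cm
8–9 s: v = 0 at t = 8.2 s; triangle areas 0.2 + 3.2 = 3.4 cm
9–10 s: |½(-8 + -4)(1)| = 6 cm
10–15 s: v = 0 at t = 12 s; triangle areas 4 + 9 = 13 cm
Total distance = 57.4 cm

57.4 cm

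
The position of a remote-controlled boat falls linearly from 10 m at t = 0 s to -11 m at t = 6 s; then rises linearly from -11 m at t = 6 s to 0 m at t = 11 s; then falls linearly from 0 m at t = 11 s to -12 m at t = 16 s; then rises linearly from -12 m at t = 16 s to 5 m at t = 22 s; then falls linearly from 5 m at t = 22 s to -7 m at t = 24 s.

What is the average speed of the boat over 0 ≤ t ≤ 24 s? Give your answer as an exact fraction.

73/24 m/s

Average speed = (total path length)/(elapsed time); on a piecewise-linear x-t graph the path length is Σ|Δx|.
0–6 s: |Δx| = |-11 − 10| = 21 m
6–11 s: |Δx| = |0 − -11| = 11 m
11–16 s: |Δx| = |-12 − 0| = 12 m
16–22 s: |Δx| = |5 − -12| = 17 m
22–24 s: |Δx| = |-7 − 5| = 12 m
Total path = 73 m; average speed = 73/24 = 73/24 m/s.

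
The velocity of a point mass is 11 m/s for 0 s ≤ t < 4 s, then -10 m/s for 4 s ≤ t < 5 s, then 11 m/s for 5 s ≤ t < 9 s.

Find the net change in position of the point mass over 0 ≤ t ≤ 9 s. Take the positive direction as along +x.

78 m

Net displacement equals the area under the velocity-time graph (areas below the axis count negative).
0–4 s: 11 × 4 = 44 m
4–5 s: -10 × 1 = -10 m
5–9 s: 11 × 4 = 44 m
Net displacement = 78 m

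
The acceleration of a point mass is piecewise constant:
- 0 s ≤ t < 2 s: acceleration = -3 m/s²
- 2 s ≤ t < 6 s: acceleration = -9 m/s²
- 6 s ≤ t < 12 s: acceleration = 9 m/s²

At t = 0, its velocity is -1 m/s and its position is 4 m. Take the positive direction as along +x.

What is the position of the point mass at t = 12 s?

On each constant-a segment, Δv = aΔt and Δx = v₀Δt + ½aΔt²; chain segment to segment.
0–2 s: v starts -1 m/s; Δx = -1·2 + ½·-3·2² = -8 m; v ends -7 m/s.
2–6 s: v starts -7 m/s; Δx = -7·4 + ½·-9·4² = -100 m; v ends -43 m/s.
6–12 s: v starts -43 m/s; Δx = -43·6 + ½·9·6² = -96 m; v ends 11 m/s.
x(12) = 4 + Σ Δx = -200 m.

-200 m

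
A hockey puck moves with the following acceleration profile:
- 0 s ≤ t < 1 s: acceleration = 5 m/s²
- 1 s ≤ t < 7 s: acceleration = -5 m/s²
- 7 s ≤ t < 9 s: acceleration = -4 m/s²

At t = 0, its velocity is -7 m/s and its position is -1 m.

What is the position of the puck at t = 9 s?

-179.5 m

On each constant-a segment, Δv = aΔt and Δx = v₀Δt + ½aΔt²; chain segment to segment.
0–1 s: v starts -7 m/s; Δx = -7·1 + ½·5·1² = -4.5 m; v ends -2 m/s.
1–7 s: v starts -2 m/s; Δx = -2·6 + ½·-5·6² = -102 m; v ends -32 m/s.
7–9 s: v starts -32 m/s; Δx = -32·2 + ½·-4·2² = -72 m; v ends -40 m/s.
x(9) = -1 + Σ Δx = -179.5 m.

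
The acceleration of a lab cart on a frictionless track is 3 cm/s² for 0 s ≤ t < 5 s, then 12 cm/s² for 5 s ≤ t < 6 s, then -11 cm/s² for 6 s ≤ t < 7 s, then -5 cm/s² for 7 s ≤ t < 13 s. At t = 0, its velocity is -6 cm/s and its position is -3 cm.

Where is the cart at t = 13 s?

5 cm

On each constant-a segment, Δv = aΔt and Δx = v₀Δt + ½aΔt²; chain segment to segment.
0–5 s: v starts -6 cm/s; Δx = -6·5 + ½·3·5² = 7.5 cm; v ends 9 cm/s.
5–6 s: v starts 9 cm/s; Δx = 9·1 + ½·12·1² = 15 cm; v ends 21 cm/s.
6–7 s: v starts 21 cm/s; Δx = 21·1 + ½·-11·1² = 15.5 cm; v ends 10 cm/s.
7–13 s: v starts 10 cm/s; Δx = 10·6 + ½·-5·6² = -30 cm; v ends -20 cm/s.
x(13) = -3 + Σ Δx = 5 cm.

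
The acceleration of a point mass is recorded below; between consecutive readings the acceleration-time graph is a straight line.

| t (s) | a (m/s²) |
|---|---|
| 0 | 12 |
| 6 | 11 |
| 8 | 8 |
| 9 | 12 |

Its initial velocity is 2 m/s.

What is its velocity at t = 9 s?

Δv equals the area under the a-t graph; then v = v₀ + Δv.
0–6 s: ½(12 + 11)(6) = 69 m/s
6–8 s: ½(11 + 8)(2) = 19 m/s
8–9 s: ½(8 + 12)(1) = 10 m/s
Δv = 98 m/s, so v(9) = 2 + (98) = 100 m/s.

100 m/s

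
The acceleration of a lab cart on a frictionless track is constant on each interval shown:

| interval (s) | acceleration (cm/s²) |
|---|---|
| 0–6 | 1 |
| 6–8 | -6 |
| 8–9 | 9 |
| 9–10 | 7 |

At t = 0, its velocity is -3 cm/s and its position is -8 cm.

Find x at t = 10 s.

-15 cm

On each constant-a segment, Δv = aΔt and Δx = v₀Δt + ½aΔt²; chain segment to segment.
0–6 s: v starts -3 cm/s; Δx = -3·6 + ½·1·6² = 0 cm; v ends 3 cm/s.
6–8 s: v starts 3 cm/s; Δx = 3·2 + ½·-6·2² = -6 cm; v ends -9 cm/s.
8–9 s: v starts -9 cm/s; Δx = -9·1 + ½·9·1² = -4.5 cm; v ends 0 cm/s.
9–10 s: v starts 0 cm/s; Δx = 0·1 + ½·7·1² = 3.5 cm; v ends 7 cm/s.
x(10) = -8 + Σ Δx = -15 cm.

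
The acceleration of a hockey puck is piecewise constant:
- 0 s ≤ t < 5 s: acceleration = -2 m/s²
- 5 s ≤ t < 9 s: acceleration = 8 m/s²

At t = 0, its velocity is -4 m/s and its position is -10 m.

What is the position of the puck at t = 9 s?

-47 m

On each constant-a segment, Δv = aΔt and Δx = v₀Δt + ½aΔt²; chain segment to segment.
0–5 s: v starts -4 m/s; Δx = -4·5 + ½·-2·5² = -45 m; v ends -14 m/s.
5–9 s: v starts -14 m/s; Δx = -14·4 + ½·8·4² = 8 m; v ends 18 m/s.
x(9) = -10 + Σ Δx = -47 m.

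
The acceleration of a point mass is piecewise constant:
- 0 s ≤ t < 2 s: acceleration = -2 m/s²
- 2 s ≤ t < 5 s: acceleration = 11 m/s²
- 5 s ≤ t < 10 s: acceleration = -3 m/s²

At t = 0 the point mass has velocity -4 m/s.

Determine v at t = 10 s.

Δv equals the area under the a-t graph; then v = v₀ + Δv.
0–2 s: -2 × 2 = -4 m/s
2–5 s: 11 × 3 = 33 m/s
5–10 s: -3 × 5 = -15 m/s
Δv = 14 m/s, so v(10) = -4 + (14) = 10 m/s.

10 m/s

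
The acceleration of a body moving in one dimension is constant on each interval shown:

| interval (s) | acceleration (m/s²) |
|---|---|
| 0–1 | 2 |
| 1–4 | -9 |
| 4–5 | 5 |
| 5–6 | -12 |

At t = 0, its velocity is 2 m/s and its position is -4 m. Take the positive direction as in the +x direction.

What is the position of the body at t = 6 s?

-74 m

On each constant-a segment, Δv = aΔt and Δx = v₀Δt + ½aΔt²; chain segment to segment.
0–1 s: v starts 2 m/s; Δx = 2·1 + ½·2·1² = 3 m; v ends 4 m/s.
1–4 s: v starts 4 m/s; Δx = 4·3 + ½·-9·3² = -28.5 m; v ends -23 m/s.
4–5 s: v starts -23 m/s; Δx = -23·1 + ½·5·1² = -20.5 m; v ends -18 m/s.
5–6 s: v starts -18 m/s; Δx = -18·1 + ½·-12·1² = -24 m; v ends -30 m/s.
x(6) = -4 + Σ Δx = -74 m.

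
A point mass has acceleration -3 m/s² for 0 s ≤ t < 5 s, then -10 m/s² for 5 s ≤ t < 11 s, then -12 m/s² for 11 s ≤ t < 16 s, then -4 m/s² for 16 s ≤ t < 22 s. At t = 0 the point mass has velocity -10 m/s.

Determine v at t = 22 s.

-169 m/s

Δv equals the area under the a-t graph; then v = v₀ + Δv.
0–5 s: -3 × 5 = -15 m/s
5–11 s: -10 × 6 = -60 m/s
11–16 s: -12 × 5 = -60 m/s
16–22 s: -4 × 6 = -24 m/s
Δv = -159 m/s, so v(22) = -10 + (-159) = -169 m/s.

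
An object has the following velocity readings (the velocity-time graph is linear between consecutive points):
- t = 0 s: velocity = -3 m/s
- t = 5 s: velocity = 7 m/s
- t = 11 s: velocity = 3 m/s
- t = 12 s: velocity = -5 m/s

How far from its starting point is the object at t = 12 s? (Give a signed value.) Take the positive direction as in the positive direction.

Displacement is the signed area under the v-t curve.
0–5 s: ½(-3 + 7)(5) = 10 m
5–11 s: ½(7 + 3)(6) = 30 m
11–12 s: ½(3 + -5)(1) = -1 m
Net displacement = 39 m

39 m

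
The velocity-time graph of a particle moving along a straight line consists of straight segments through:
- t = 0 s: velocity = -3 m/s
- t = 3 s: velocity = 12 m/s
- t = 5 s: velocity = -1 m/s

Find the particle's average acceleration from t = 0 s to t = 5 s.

Average acceleration = Δv/Δt = (-1 − -3)/(5 − 0) = 0.4 m/s².

0.4 m/s²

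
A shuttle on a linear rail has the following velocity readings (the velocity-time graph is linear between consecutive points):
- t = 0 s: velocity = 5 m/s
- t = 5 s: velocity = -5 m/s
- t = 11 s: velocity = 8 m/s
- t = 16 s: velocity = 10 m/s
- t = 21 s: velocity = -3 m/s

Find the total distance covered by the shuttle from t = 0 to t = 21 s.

99 m

Distance (not displacement) is the total path length: add the absolute areas under v-t.
0–5 s: v = 0 at t = 2.5 s; triangle areas 6.25 + 6.25 = 12.5 m
5–11 s: v = 0 at t = 95/13 s; triangle areas 75/13 + 192/13 = 267/13 m
11–16 s: |½(8 + 10)(5)| = 45 m
16–21 s: v = 0 at t = 258/13 s; triangle areas 250/13 + 45/26 = 545/26 m
Total distance = 99 m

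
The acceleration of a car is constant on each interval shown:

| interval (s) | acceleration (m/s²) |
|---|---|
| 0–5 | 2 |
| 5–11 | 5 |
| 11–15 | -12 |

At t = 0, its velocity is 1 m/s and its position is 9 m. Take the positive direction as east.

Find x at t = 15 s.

263 m

On each constant-a segment, Δv = aΔt and Δx = v₀Δt + ½aΔt²; chain segment to segment.
0–5 s: v starts 1 m/s; Δx = 1·5 + ½·2·5² = 30 m; v ends 11 m/s.
5–11 s: v starts 11 m/s; Δx = 11·6 + ½·5·6² = 156 m; v ends 41 m/s.
11–15 s: v starts 41 m/s; Δx = 41·4 + ½·-12·4² = 68 m; v ends -7 m/s.
x(15) = 9 + Σ Δx = 263 m.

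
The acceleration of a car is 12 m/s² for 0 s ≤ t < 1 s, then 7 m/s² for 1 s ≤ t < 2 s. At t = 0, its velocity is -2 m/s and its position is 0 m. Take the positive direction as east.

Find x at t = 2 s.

On each constant-a segment, Δv = aΔt and Δx = v₀Δt + ½aΔt²; chain segment to segment.
0–1 s: v starts -2 m/s; Δx = -2·1 + ½·12·1² = 4 m; v ends 10 m/s.
1–2 s: v starts 10 m/s; Δx = 10·1 + ½·7·1² = 13.5 m; v ends 17 m/s.
x(2) = 0 + Σ Δx = 17.5 m.

17.5 m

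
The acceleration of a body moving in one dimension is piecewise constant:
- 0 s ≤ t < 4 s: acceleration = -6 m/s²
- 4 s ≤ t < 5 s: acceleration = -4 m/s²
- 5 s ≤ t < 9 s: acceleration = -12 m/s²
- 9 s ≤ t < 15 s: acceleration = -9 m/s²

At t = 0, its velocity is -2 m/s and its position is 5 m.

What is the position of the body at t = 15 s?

On each constant-a segment, Δv = aΔt and Δx = v₀Δt + ½aΔt²; chain segment to segment.
0–4 s: v starts -2 m/s; Δx = -2·4 + ½·-6·4² = -56 m; v ends -26 m/s.
4–5 s: v starts -26 m/s; Δx = -26·1 + ½·-4·1² = -28 m; v ends -30 m/s.
5–9 s: v starts -30 m/s; Δx = -30·4 + ½·-12·4² = -216 m; v ends -78 m/s.
9–15 s: v starts -78 m/s; Δx = -78·6 + ½·-9·6² = -630 m; v ends -132 m/s.
x(15) = 5 + Σ Δx = -925 m.

-925 m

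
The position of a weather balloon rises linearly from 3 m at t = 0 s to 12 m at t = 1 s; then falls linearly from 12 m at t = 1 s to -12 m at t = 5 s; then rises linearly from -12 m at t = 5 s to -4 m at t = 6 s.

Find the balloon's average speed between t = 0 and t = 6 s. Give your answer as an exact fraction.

Average speed = (total path length)/(elapsed time); on a piecewise-linear x-t graph the path length is Σ|Δx|.
0–1 s: |Δx| = |12 − 3| = 9 m
1–5 s: |Δx| = |-12 − 12| = 24 m
5–6 s: |Δx| = |-4 − -12| = 8 m
Total path = 41 m; average speed = 41/6 = 41/6 m/s.

41/6 m/s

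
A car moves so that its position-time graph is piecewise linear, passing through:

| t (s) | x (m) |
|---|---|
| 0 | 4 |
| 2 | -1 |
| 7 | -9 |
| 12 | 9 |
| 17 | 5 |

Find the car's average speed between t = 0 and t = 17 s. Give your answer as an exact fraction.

35/17 m/s

Average speed = (total path length)/(elapsed time); on a piecewise-linear x-t graph the path length is Σ|Δx|.
0–2 s: |Δx| = |-1 − 4| = 5 m
2–7 s: |Δx| = |-9 − -1| = 8 m
7–12 s: |Δx| = |9 − -9| = 18 m
12–17 s: |Δx| = |5 − 9| = 4 m
Total path = 35 m; average speed = 35/17 = 35/17 m/s.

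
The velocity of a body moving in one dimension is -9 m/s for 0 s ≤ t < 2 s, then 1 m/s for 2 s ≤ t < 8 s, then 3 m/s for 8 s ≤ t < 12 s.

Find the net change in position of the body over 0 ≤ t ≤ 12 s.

0 m

Net displacement equals the area under the velocity-time graph (areas below the axis count negative).
0–2 s: -9 × 2 = -18 m
2–8 s: 1 × 6 = 6 m
8–12 s: 3 × 4 = 12 m
Net displacement = 0 m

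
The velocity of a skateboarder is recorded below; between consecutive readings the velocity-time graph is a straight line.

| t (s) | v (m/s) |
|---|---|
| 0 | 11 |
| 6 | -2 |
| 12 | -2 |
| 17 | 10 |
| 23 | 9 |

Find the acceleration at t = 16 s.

2.4 m/s²

Acceleration is the slope of the v-t graph on 12–17 s: (10 − -2)/(17 − 12) = 2.4 m/s².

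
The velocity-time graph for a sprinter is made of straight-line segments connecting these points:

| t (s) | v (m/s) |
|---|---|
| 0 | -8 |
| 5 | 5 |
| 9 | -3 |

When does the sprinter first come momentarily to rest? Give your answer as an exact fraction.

t = 40/13 s

v changes sign on 0–5 s (from -8 to 5); the graph is linear there, so v = 0 at t = 0 + (8)·(5 − 0)/(5 − -8) = 40/13 s.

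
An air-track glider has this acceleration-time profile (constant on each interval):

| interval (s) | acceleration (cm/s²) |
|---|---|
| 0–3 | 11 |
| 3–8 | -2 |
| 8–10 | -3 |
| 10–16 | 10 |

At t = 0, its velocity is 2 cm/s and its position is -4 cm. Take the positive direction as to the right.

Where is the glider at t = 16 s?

On each constant-a segment, Δv = aΔt and Δx = v₀Δt + ½aΔt²; chain segment to segment.
0–3 s: v starts 2 cm/s; Δx = 2·3 + ½·11·3² = 55.5 cm; v ends 35 cm/s.
3–8 s: v starts 35 cm/s; Δx = 35·5 + ½·-2·5² = 150 cm; v ends 25 cm/s.
8–10 s: v starts 25 cm/s; Δx = 25·2 + ½·-3·2² = 44 cm; v ends 19 cm/s.
10–16 s: v starts 19 cm/s; Δx = 19·6 + ½·10·6² = 294 cm; v ends 79 cm/s.
x(16) = -4 + Σ Δx = 539.5 cm.

539.5 cm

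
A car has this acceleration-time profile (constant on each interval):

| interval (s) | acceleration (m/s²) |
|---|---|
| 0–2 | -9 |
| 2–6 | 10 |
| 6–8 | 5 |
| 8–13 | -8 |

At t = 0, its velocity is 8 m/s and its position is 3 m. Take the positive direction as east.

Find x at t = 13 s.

211 m

On each constant-a segment, Δv = aΔt and Δx = v₀Δt + ½aΔt²; chain segment to segment.
0–2 s: v starts 8 m/s; Δx = 8·2 + ½·-9·2² = -2 m; v ends -10 m/s.
2–6 s: v starts -10 m/s; Δx = -10·4 + ½·10·4² = 40 m; v ends 30 m/s.
6–8 s: v starts 30 m/s; Δx = 30·2 + ½·5·2² = 70 m; v ends 40 m/s.
8–13 s: v starts 40 m/s; Δx = 40·5 + ½·-8·5² = 100 m; v ends 0 m/s.
x(13) = 3 + Σ Δx = 211 m.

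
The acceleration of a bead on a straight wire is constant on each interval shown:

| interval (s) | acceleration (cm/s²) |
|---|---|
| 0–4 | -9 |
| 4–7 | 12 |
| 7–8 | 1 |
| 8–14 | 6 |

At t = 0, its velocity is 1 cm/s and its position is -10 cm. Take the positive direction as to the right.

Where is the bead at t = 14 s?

On each constant-a segment, Δv = aΔt and Δx = v₀Δt + ½aΔt²; chain segment to segment.
0–4 s: v starts 1 cm/s; Δx = 1·4 + ½·-9·4² = -68 cm; v ends -35 cm/s.
4–7 s: v starts -35 cm/s; Δx = -35·3 + ½·12·3² = -51 cm; v ends 1 cm/s.
7–8 s: v starts 1 cm/s; Δx = 1·1 + ½·1·1² = 1.5 cm; v ends 2 cm/s.
8–14 s: v starts 2 cm/s; Δx = 2·6 + ½·6·6² = 120 cm; v ends 38 cm/s.
x(14) = -10 + Σ Δx = -7.5 cm.

-7.5 cm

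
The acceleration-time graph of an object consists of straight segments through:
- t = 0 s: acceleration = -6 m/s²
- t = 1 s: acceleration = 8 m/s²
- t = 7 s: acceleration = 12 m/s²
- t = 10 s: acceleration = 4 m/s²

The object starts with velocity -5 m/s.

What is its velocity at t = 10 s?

Δv equals the area under the a-t graph; then v = v₀ + Δv.
0–1 s: ½(-6 + 8)(1) = 1 m/s
1–7 s: ½(8 + 12)(6) = 60 m/s
7–10 s: ½(12 + 4)(3) = 24 m/s
Δv = 85 m/s, so v(10) = -5 + (85) = 80 m/s.

80 m/s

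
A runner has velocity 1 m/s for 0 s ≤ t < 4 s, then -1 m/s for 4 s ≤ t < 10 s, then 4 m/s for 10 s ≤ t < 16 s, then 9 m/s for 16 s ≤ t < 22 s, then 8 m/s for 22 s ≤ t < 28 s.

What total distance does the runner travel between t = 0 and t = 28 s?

136 m

Total distance travelled is ∫|v| dt — sum the magnitudes of each area piece.
0–4 s: |1| × 4 = 4 m
4–10 s: |-1| × 6 = 6 m
10–16 s: |4| × 6 = 24 m
16–22 s: |9| × 6 = 54 m
22–28 s: |8| × 6 = 48 m
Total distance = 136 m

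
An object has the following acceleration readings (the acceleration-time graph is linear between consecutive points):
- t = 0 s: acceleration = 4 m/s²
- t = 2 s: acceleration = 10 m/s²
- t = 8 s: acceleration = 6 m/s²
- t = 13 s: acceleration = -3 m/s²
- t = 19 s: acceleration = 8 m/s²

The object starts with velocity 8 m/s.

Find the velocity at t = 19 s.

Δv equals the area under the a-t graph; then v = v₀ + Δv.
0–2 s: ½(4 + 10)(2) = 14 m/s
2–8 s: ½(10 + 6)(6) = 48 m/s
8–13 s: ½(6 + -3)(5) = 7.5 m/s
13–19 s: ½(-3 + 8)(6) = 15 m/s
Δv = 84.5 m/s, so v(19) = 8 + (84.5) = 92.5 m/s.

92.5 m/s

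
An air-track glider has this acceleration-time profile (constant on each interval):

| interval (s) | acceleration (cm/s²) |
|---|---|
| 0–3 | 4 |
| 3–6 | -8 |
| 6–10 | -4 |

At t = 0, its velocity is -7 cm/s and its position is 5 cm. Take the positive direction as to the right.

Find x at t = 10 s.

-127 cm

On each constant-a segment, Δv = aΔt and Δx = v₀Δt + ½aΔt²; chain segment to segment.
0–3 s: v starts -7 cm/s; Δx = -7·3 + ½·4·3² = -3 cm; v ends 5 cm/s.
3–6 s: v starts 5 cm/s; Δx = 5·3 + ½·-8·3² = -21 cm; v ends -19 cm/s.
6–10 s: v starts -19 cm/s; Δx = -19·4 + ½·-4·4² = -108 cm; v ends -35 cm/s.
x(10) = 5 + Σ Δx = -127 cm.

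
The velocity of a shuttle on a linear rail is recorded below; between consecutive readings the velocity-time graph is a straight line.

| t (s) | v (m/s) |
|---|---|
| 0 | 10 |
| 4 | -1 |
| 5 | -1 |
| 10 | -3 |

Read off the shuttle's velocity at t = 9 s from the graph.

On 5–10 s the graph is linear from -1 to -3 m/s: v(9) = -1 + (-3 − -1)·(9 − 5)/(10 − 5) = -2.6 m/s.

-2.6 m/s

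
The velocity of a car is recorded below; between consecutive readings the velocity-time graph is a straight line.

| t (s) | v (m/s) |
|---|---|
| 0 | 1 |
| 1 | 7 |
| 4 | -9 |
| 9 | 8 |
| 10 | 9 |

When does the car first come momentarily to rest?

v changes sign on 1–4 s (from 7 to -9); the graph is linear there, so v = 0 at t = 1 + (-7)·(4 − 1)/(-9 − 7) = 2.3125 s.

t = 2.3125 s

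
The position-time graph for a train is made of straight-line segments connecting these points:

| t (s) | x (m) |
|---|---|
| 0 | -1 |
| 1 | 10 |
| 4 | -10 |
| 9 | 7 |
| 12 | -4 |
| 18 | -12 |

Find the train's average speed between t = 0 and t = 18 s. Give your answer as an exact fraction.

Average speed = (total path length)/(elapsed time); on a piecewise-linear x-t graph the path length is Σ|Δx|.
0–1 s: |Δx| = |10 − -1| = 11 m
1–4 s: |Δx| = |-10 − 10| = 20 m
4–9 s: |Δx| = |7 − -10| = 17 m
9–12 s: |Δx| = |-4 − 7| = 11 m
12–18 s: |Δx| = |-12 − -4| = 8 m
Total path = 67 m; average speed = 67/18 = 67/18 m/s.

67/18 m/s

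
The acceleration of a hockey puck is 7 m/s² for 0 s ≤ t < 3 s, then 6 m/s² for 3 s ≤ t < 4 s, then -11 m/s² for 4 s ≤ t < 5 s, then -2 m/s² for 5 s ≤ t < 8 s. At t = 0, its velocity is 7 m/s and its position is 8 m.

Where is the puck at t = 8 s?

180 m

On each constant-a segment, Δv = aΔt and Δx = v₀Δt + ½aΔt²; chain segment to segment.
0–3 s: v starts 7 m/s; Δx = 7·3 + ½·7·3² = 52.5 m; v ends 28 m/s.
3–4 s: v starts 28 m/s; Δx = 28·1 + ½·6·1² = 31 m; v ends 34 m/s.
4–5 s: v starts 34 m/s; Δx = 34·1 + ½·-11·1² = 28.5 m; v ends 23 m/s.
5–8 s: v starts 23 m/s; Δx = 23·3 + ½·-2·3² = 60 m; v ends 17 m/s.
x(8) = 8 + Σ Δx = 180 m.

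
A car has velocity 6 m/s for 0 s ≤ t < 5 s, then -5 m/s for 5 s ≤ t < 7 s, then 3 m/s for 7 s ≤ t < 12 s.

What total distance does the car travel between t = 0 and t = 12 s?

Total distance travelled is ∫|v| dt — sum the magnitudes of each area piece.
0–5 s: |6| × 5 = 30 m
5–7 s: |-5| × 2 = 10 m
7–12 s: |3| × 5 = 15 m
Total distance = 55 m

55 m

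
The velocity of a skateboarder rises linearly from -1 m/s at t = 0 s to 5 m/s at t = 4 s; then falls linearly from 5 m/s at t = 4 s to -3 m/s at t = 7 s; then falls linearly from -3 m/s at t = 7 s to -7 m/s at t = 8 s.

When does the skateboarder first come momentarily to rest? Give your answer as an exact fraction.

v changes sign on 0–4 s (from -1 to 5); the graph is linear there, so v = 0 at t = 0 + (1)·(4 − 0)/(5 − -1) = 2/3 s.

t = 2/3 s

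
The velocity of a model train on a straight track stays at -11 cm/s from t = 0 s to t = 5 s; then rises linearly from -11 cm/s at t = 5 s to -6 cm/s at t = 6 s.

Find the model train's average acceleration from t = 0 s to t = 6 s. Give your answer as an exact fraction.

Average acceleration = Δv/Δt = (-6 − -11)/(6 − 0) = 5/6 cm/s².

5/6 cm/s²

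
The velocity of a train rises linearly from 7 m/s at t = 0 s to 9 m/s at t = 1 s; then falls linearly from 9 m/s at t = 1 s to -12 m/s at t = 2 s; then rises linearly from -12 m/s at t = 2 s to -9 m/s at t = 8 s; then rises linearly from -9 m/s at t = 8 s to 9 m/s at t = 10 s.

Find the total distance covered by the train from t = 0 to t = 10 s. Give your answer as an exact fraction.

1195/14 m

Total distance travelled is ∫|v| dt — sum the magnitudes of each area piece.
0–1 s: |½(7 + 9)(1)| = 8 m
1–2 s: v = 0 at t = 10/7 s; triangle areas 27/14 + 24/7 = 75/14 m
2–8 s: |½(-12 + -9)(6)| = 63 m
8–10 s: v = 0 at t = 9 s; triangle areas 4.5 + 4.5 = 9 m
Total distance = 1195/14 m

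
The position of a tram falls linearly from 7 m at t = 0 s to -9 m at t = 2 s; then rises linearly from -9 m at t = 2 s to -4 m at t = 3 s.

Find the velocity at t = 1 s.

-8 m/s

Velocity is the slope of the x-t graph on 0–2 s: (-9 − 7)/(2 − 0) = -8 m/s.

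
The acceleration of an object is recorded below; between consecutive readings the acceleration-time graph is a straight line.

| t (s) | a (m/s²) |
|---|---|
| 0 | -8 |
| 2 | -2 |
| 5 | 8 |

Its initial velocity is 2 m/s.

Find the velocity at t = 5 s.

Δv equals the area under the a-t graph; then v = v₀ + Δv.
0–2 s: ½(-8 + -2)(2) = -10 m/s
2–5 s: ½(-2 + 8)(3) = 9 m/s
Δv = -1 m/s, so v(5) = 2 + (-1) = 1 m/s.

1 m/s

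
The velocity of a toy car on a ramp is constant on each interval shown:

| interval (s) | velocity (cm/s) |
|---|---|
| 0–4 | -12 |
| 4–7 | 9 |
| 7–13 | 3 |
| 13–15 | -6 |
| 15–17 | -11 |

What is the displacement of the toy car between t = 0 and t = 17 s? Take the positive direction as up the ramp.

Net displacement equals the area under the velocity-time graph (areas below the axis count negative).
0–4 s: -12 × 4 = -48 cm
4–7 s: 9 × 3 = 27 cm
7–13 s: 3 × 6 = 18 cm
13–15 s: -6 × 2 = -12 cm
15–17 s: -11 × 2 = -22 cm
Net displacement = -37 cm

-37 cm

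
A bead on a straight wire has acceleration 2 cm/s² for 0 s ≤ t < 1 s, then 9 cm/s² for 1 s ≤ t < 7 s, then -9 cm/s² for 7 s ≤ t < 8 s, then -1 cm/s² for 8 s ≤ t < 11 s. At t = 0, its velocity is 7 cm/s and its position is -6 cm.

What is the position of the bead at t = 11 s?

434 cm

On each constant-a segment, Δv = aΔt and Δx = v₀Δt + ½aΔt²; chain segment to segment.
0–1 s: v starts 7 cm/s; Δx = 7·1 + ½·2·1² = 8 cm; v ends 9 cm/s.
1–7 s: v starts 9 cm/s; Δx = 9·6 + ½·9·6² = 216 cm; v ends 63 cm/s.
7–8 s: v starts 63 cm/s; Δx = 63·1 + ½·-9·1² = 58.5 cm; v ends 54 cm/s.
8–11 s: v starts 54 cm/s; Δx = 54·3 + ½·-1·3² = 157.5 cm; v ends 51 cm/s.
x(11) = -6 + Σ Δx = 434 cm.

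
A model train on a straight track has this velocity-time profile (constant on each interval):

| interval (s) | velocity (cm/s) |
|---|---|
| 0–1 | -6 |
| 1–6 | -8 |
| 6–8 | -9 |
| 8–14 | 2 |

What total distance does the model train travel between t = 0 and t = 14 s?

Total distance travelled is ∫|v| dt — sum the magnitudes of each area piece.
0–1 s: |-6| × 1 = 6 cm
1–6 s: |-8| × 5 = 40 cm
6–8 s: |-9| × 2 = 18 cm
8–14 s: |2| × 6 = 12 cm
Total distance = 76 cm

76 cm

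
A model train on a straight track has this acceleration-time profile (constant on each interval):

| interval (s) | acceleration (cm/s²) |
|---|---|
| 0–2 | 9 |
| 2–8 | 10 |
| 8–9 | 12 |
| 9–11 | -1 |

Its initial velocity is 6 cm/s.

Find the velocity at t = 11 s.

94 cm/s

Δv equals the area under the a-t graph; then v = v₀ + Δv.
0–2 s: 9 × 2 = 18 cm/s
2–8 s: 10 × 6 = 60 cm/s
8–9 s: 12 × 1 = 12 cm/s
9–11 s: -1 × 2 = -2 cm/s
Δv = 88 cm/s, so v(11) = 6 + (88) = 94 cm/s.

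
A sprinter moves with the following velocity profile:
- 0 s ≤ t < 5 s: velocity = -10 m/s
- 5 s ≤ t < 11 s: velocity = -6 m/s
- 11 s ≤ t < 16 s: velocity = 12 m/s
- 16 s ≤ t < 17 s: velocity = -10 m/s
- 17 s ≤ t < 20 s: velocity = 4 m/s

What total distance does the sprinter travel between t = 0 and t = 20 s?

168 m

Total distance travelled is ∫|v| dt — sum the magnitudes of each area piece.
0–5 s: |-10| × 5 = 50 m
5–11 s: |-6| × 6 = 36 m
11–16 s: |12| × 5 = 60 m
16–17 s: |-10| × 1 = 10 m
17–20 s: |4| × 3 = 12 m
Total distance = 168 m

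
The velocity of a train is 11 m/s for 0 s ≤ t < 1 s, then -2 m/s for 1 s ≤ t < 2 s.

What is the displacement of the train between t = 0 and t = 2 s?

9 m

Displacement is the signed area under the v-t curve.
0–1 s: 11 × 1 = 11 m
1–2 s: -2 × 1 = -2 m
Net displacement = 9 m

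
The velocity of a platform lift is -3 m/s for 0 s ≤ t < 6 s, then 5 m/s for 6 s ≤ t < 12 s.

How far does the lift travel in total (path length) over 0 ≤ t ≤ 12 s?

Total distance travelled is ∫|v| dt — sum the magnitudes of each area piece.
0–6 s: |-3| × 6 = 18 m
6–12 s: |5| × 6 = 30 m
Total distance = 48 m

48 m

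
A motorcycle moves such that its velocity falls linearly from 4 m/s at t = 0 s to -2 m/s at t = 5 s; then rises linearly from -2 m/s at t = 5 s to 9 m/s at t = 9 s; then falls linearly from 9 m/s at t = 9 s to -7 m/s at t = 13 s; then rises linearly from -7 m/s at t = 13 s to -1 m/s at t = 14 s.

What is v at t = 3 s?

On 0–5 s the graph is linear from 4 to -2 m/s: v(3) = 4 + (-2 − 4)·(3 − 0)/(5 − 0) = 0.4 m/s.

0.4 m/s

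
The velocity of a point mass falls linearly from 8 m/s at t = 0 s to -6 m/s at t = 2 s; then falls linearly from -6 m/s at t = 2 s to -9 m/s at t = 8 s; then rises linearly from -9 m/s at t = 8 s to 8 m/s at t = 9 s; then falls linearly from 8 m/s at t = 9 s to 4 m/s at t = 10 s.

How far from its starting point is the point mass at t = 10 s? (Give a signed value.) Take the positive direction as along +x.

-37.5 m

Net displacement equals the area under the velocity-time graph (areas below the axis count negative).
0–2 s: ½(8 + -6)(2) = 2 m
2–8 s: ½(-6 + -9)(6) = -45 m
8–9 s: ½(-9 + 8)(1) = -0.5 m
9–10 s: ½(8 + 4)(1) = 6 m
Net displacement = -37.5 m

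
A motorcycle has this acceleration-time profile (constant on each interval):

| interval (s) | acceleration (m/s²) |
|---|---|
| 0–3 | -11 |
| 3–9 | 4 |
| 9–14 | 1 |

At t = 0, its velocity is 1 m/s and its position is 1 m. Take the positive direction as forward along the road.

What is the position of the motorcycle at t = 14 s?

On each constant-a segment, Δv = aΔt and Δx = v₀Δt + ½aΔt²; chain segment to segment.
0–3 s: v starts 1 m/s; Δx = 1·3 + ½·-11·3² = -46.5 m; v ends -32 m/s.
3–9 s: v starts -32 m/s; Δx = -32·6 + ½·4·6² = -120 m; v ends -8 m/s.
9–14 s: v starts -8 m/s; Δx = -8·5 + ½·1·5² = -27.5 m; v ends -3 m/s.
x(14) = 1 + Σ Δx = -193 m.

-193 m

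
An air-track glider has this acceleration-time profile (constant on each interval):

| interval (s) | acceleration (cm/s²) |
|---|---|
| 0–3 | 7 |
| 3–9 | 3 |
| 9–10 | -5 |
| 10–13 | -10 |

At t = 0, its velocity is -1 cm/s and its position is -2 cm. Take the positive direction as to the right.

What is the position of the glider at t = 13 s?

On each constant-a segment, Δv = aΔt and Δx = v₀Δt + ½aΔt²; chain segment to segment.
0–3 s: v starts -1 cm/s; Δx = -1·3 + ½·7·3² = 28.5 cm; v ends 20 cm/s.
3–9 s: v starts 20 cm/s; Δx = 20·6 + ½·3·6² = 174 cm; v ends 38 cm/s.
9–10 s: v starts 38 cm/s; Δx = 38·1 + ½·-5·1² = 35.5 cm; v ends 33 cm/s.
10–13 s: v starts 33 cm/s; Δx = 33·3 + ½·-10·3² = 54 cm; v ends 3 cm/s.
x(13) = -2 + Σ Δx = 290 cm.

290 cm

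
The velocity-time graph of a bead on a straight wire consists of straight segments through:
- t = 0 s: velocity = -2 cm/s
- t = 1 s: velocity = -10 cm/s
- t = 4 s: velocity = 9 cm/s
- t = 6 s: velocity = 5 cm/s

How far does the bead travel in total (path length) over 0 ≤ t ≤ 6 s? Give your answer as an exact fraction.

1303/38 cm

Distance (not displacement) is the total path length: add the absolute areas under v-t.
0–1 s: |½(-2 + -10)(1)| = 6 cm
1–4 s: v = 0 at t = 49/19 s; triangle areas 150/19 + 243/38 = 543/38 cm
4–6 s: |½(9 + 5)(2)| = 14 cm
Total distance = 1303/38 cm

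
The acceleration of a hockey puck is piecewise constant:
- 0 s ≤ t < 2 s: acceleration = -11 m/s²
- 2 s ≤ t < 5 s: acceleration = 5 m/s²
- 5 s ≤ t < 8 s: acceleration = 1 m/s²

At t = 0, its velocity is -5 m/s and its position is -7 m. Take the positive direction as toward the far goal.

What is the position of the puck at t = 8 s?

-129 m

On each constant-a segment, Δv = aΔt and Δx = v₀Δt + ½aΔt²; chain segment to segment.
0–2 s: v starts -5 m/s; Δx = -5·2 + ½·-11·2² = -32 m; v ends -27 m/s.
2–5 s: v starts -27 m/s; Δx = -27·3 + ½·5·3² = -58.5 m; v ends -12 m/s.
5–8 s: v starts -12 m/s; Δx = -12·3 + ½·1·3² = -31.5 m; v ends -9 m/s.
x(8) = -7 + Σ Δx = -129 m.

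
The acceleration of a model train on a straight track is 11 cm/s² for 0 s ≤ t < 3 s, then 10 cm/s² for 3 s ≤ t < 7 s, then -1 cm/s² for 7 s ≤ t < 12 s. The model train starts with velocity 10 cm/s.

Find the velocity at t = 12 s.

Δv equals the area under the a-t graph; then v = v₀ + Δv.
0–3 s: 11 × 3 = 33 cm/s
3–7 s: 10 × 4 = 40 cm/s
7–12 s: -1 × 5 = -5 cm/s
Δv = 68 cm/s, so v(12) = 10 + (68) = 78 cm/s.

78 cm/s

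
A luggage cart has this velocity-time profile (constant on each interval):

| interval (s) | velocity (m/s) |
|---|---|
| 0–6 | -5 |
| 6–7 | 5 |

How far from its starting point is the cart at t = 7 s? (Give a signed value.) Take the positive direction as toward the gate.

Displacement is the signed area under the v-t curve.
0–6 s: -5 × 6 = -30 m
6–7 s: 5 × 1 = 5 m
Net displacement = -25 m

-25 m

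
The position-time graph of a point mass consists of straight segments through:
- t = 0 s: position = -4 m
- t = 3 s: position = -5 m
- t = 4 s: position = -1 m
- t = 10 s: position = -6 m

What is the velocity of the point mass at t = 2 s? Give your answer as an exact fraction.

Velocity is the slope of the x-t graph on 0–3 s: (-5 − -4)/(3 − 0) = -1/3 m/s.

-1/3 m/s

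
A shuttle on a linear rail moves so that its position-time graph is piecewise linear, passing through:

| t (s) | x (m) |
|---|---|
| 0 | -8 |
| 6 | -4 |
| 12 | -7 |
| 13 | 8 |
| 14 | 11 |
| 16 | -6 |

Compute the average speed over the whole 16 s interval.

2.625 m/s

Average speed = (total path length)/(elapsed time); on a piecewise-linear x-t graph the path length is Σ|Δx|.
0–6 s: |Δx| = |-4 − -8| = 4 m
6–12 s: |Δx| = |-7 − -4| = 3 m
12–13 s: |Δx| = |8 − -7| = 15 m
13–14 s: |Δx| = |11 − 8| = 3 m
14–16 s: |Δx| = |-6 − 11| = 17 m
Total path = 42 m; average speed = 42/16 = 2.625 m/s.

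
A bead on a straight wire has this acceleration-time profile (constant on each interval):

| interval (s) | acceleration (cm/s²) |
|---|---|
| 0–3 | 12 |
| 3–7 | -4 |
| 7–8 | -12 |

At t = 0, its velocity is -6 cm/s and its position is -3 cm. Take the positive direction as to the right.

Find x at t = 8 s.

On each constant-a segment, Δv = aΔt and Δx = v₀Δt + ½aΔt²; chain segment to segment.
0–3 s: v starts -6 cm/s; Δx = -6·3 + ½·12·3² = 36 cm; v ends 30 cm/s.
3–7 s: v starts 30 cm/s; Δx = 30·4 + ½·-4·4² = 88 cm; v ends 14 cm/s.
7–8 s: v starts 14 cm/s; Δx = 14·1 + ½·-12·1² = 8 cm; v ends 2 cm/s.
x(8) = -3 + Σ Δx = 129 cm.

129 cm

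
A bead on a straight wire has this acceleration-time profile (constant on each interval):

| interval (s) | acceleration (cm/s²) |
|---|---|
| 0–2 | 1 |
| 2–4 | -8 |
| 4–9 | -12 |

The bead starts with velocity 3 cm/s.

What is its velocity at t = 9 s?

-71 cm/s

Δv equals the area under the a-t graph; then v = v₀ + Δv.
0–2 s: 1 × 2 = 2 cm/s
2–4 s: -8 × 2 = -16 cm/s
4–9 s: -12 × 5 = -60 cm/s
Δv = -74 cm/s, so v(9) = 3 + (-74) = -71 cm/s.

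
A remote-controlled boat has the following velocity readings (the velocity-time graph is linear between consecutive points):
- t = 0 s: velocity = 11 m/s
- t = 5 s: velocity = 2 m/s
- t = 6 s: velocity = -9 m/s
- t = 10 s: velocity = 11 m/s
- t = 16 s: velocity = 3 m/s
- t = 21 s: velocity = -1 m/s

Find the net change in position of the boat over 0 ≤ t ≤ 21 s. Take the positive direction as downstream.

80 m

Displacement is the signed area under the v-t curve.
0–5 s: ½(11 + 2)(5) = 32.5 m
5–6 s: ½(2 + -9)(1) = -3.5 m
6–10 s: ½(-9 + 11)(4) = 4 m
10–16 s: ½(11 + 3)(6) = 42 m
16–21 s: ½(3 + -1)(5) = 5 m
Net displacement = 80 m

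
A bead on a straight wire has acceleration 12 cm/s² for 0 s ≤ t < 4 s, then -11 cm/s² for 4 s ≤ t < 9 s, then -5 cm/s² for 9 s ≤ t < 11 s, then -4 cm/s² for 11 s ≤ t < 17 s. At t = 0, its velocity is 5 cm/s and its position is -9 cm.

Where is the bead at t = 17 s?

On each constant-a segment, Δv = aΔt and Δx = v₀Δt + ½aΔt²; chain segment to segment.
0–4 s: v starts 5 cm/s; Δx = 5·4 + ½·12·4² = 116 cm; v ends 53 cm/s.
4–9 s: v starts 53 cm/s; Δx = 53·5 + ½·-11·5² = 127.5 cm; v ends -2 cm/s.
9–11 s: v starts -2 cm/s; Δx = -2·2 + ½·-5·2² = -14 cm; v ends -12 cm/s.
11–17 s: v starts -12 cm/s; Δx = -12·6 + ½·-4·6² = -144 cm; v ends -36 cm/s.
x(17) = -9 + Σ Δx = 76.5 cm.

76.5 cm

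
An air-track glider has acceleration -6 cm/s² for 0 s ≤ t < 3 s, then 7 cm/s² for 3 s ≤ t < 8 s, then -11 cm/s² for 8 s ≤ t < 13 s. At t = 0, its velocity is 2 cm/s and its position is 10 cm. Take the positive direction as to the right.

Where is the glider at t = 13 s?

-46 cm

On each constant-a segment, Δv = aΔt and Δx = v₀Δt + ½aΔt²; chain segment to segment.
0–3 s: v starts 2 cm/s; Δx = 2·3 + ½·-6·3² = -21 cm; v ends -16 cm/s.
3–8 s: v starts -16 cm/s; Δx = -16·5 + ½·7·5² = 7.5 cm; v ends 19 cm/s.
8–13 s: v starts 19 cm/s; Δx = 19·5 + ½·-11·5² = -42.5 cm; v ends -36 cm/s.
x(13) = 10 + Σ Δx = -46 cm.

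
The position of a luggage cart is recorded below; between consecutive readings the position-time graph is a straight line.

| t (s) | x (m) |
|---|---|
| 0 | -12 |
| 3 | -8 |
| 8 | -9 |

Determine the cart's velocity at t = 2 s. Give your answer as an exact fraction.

Velocity is the slope of the x-t graph on 0–3 s: (-8 − -12)/(3 − 0) = 4/3 m/s.

4/3 m/s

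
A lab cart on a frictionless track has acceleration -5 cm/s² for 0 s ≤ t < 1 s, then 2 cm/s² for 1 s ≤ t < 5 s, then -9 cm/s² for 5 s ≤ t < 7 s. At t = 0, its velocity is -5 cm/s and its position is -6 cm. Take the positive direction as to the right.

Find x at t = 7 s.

On each constant-a segment, Δv = aΔt and Δx = v₀Δt + ½aΔt²; chain segment to segment.
0–1 s: v starts -5 cm/s; Δx = -5·1 + ½·-5·1² = -7.5 cm; v ends -10 cm/s.
1–5 s: v starts -10 cm/s; Δx = -10·4 + ½·2·4² = -24 cm; v ends -2 cm/s.
5–7 s: v starts -2 cm/s; Δx = -2·2 + ½·-9·2² = -22 cm; v ends -20 cm/s.
x(7) = -6 + Σ Δx = -59.5 cm.

-59.5 cm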